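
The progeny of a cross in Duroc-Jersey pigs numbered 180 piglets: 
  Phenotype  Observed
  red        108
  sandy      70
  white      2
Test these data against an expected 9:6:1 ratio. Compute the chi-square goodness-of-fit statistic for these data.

The 9:6:1 ratio has 16 parts, so with N = 180 the expected counts are:
  red: 180 × 9/16 = 101.25
  sandy: 180 × 6/16 = 67.5
  white: 180 × 1/16 = 11.25
χ² = Σ (O − E)² / E
  red: (108 − 101.25)² / 101.25 = 0.4500
  sandy: (70 − 67.5)² / 67.5 = 0.0926
  white: (2 − 11.25)² / 11.25 = 7.6056
χ² = 0.4500 + 0.0926 + 7.6056 = 8.1482 ≈ 8.148

8.148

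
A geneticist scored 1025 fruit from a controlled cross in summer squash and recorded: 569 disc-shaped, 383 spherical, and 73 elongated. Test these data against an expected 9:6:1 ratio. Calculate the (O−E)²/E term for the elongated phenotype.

Total ratio parts = 16. Expected numbers out of 1025:
  disc-shaped: 1025 × 9/16 = 576.5625
  spherical: 1025 × 6/16 = 384.375
  elongated: 1025 × 1/16 = 64.0625
Contribution of elongated: (73 − 64.0625)² / 64.0625 = 1.2469

1.247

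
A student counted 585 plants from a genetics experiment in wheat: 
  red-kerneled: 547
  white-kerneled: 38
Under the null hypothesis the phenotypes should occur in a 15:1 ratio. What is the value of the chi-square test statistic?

0.060

The 15:1 ratio has 16 parts, so with N = 585 the expected counts are:
  red-kerneled: 585 × 15/16 = 548.4375
  white-kerneled: 585 × 1/16 = 36.5625
χ² = Σ (O − E)² / E
  red-kerneled: (547 − 548.4375)² / 548.4375 = 0.0038
  white-kerneled: (38 − 36.5625)² / 36.5625 = 0.0565
χ² = 0.0038 + 0.0565 = 0.0603 ≈ 0.060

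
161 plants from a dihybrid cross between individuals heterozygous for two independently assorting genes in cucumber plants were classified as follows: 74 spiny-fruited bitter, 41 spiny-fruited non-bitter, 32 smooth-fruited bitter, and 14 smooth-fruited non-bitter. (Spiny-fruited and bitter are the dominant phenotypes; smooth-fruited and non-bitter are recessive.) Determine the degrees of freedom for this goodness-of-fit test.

3

A dihybrid F₂ with independent assortment and complete dominance at both loci gives a 9:3:3:1 phenotypic ratio.
A goodness-of-fit test with 4 phenotype classes has df = 4 − 1 = 3.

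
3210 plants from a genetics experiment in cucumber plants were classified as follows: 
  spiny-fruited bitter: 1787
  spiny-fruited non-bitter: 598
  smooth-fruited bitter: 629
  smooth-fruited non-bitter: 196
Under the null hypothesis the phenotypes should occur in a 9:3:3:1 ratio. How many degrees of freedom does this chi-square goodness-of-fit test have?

3

A goodness-of-fit test with 4 phenotype classes has df = 4 − 1 = 3.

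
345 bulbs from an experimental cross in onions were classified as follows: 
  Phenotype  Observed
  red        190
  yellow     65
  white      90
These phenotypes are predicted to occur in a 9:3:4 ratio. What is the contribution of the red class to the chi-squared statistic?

0.085

Total ratio parts = 16. Expected numbers out of 345:
  red: 345 × 9/16 = 194.0625
  yellow: 345 × 3/16 = 64.6875
  white: 345 × 4/16 = 86.25
Contribution of red: (190 − 194.0625)² / 194.0625 = 0.0850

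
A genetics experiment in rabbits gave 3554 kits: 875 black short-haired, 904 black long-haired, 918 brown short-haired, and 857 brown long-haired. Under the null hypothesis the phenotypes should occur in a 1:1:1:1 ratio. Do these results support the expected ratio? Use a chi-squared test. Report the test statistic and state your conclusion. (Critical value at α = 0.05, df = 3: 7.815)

Under the 1:1:1:1 hypothesis (Σ ratio = 4, N = 3554):
  black short-haired: 3554 × 1/4 = 888.5
  black long-haired: 3554 × 1/4 = 888.5
  brown short-haired: 3554 × 1/4 = 888.5
  brown long-haired: 3554 × 1/4 = 888.5
χ² = Σ (O − E)² / E
  black short-haired: (875 − 888.5)² / 888.5 = 0.2051
  black long-haired: (904 − 888.5)² / 888.5 = 0.2704
  brown short-haired: (918 − 888.5)² / 888.5 = 0.9795
  brown long-haired: (857 − 888.5)² / 888.5 = 1.1168
χ² = 0.2051 + 0.2704 + 0.9795 + 1.1168 = 2.5718 ≈ 2.572
Degrees of freedom = 4 − 1 = 3; critical value at α = 0.05 is 7.815.
Since 2.572 < 7.815, we fail to reject the null hypothesis — the data are consistent with the 1:1:1:1 ratio.

2.572; consistent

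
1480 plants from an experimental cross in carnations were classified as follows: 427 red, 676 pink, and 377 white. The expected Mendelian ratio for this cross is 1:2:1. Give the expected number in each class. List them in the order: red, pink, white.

370, 740, 370

Under the 1:2:1 hypothesis (Σ ratio = 4, N = 1480):
  red: 1480 × 1/4 = 370
  pink: 1480 × 2/4 = 740
  white: 1480 × 1/4 = 370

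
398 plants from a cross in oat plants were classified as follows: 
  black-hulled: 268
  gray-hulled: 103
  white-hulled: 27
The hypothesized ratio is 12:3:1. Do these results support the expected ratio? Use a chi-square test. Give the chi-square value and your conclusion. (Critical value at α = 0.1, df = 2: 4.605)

14.087; not consistent

Under the 12:3:1 hypothesis (Σ ratio = 16, N = 398):
  black-hulled: 398 × 12/16 = 298.5
  gray-hulled: 398 × 3/16 = 74.625
  white-hulled: 398 × 1/16 = 24.875
χ² = Σ (O − E)² / E
  black-hulled: (268 − 298.5)² / 298.5 = 3.1164
  gray-hulled: (103 − 74.625)² / 74.625 = 10.7892
  white-hulled: (27 − 24.875)² / 24.875 = 0.1815
χ² = 3.1164 + 10.7892 + 0.1815 = 14.0871 ≈ 14.087
Degrees of freedom = 3 − 1 = 2; critical value at α = 0.1 is 4.605.
Since 14.087 > 4.605, we reject the null hypothesis — the data do not fit the 12:3:1 ratio.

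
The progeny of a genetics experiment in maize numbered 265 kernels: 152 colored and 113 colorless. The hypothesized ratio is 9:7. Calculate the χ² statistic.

Under the 9:7 hypothesis (Σ ratio = 16, N = 265):
  colored: 265 × 9/16 = 149.0625
  colorless: 265 × 7/16 = 115.9375
χ² = Σ (O − E)² / E
  colored: (152 − 149.0625)² / 149.0625 = 0.0579
  colorless: (113 − 115.9375)² / 115.9375 = 0.0744
χ² = 0.0579 + 0.0744 = 0.1323 ≈ 0.132

0.132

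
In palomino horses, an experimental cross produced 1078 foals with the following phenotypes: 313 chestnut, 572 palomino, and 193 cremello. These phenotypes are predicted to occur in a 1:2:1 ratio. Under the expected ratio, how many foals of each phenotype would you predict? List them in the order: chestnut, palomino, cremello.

269.5, 539, 269.5

Under the 1:2:1 hypothesis (Σ ratio = 4, N = 1078):
  chestnut: 1078 × 1/4 = 269.5
  palomino: 1078 × 2/4 = 539
  cremello: 1078 × 1/4 = 269.5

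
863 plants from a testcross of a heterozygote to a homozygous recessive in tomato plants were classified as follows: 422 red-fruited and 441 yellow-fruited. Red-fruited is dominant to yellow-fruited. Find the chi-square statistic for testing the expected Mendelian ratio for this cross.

0.418

A testcross of a heterozygote (Aa × aa) gives a 1:1 phenotypic ratio.
Under the 1:1 hypothesis (Σ ratio = 2, N = 863):
  red-fruited: 863 × 1/2 = 431.5
  yellow-fruited: 863 × 1/2 = 431.5
χ² = Σ (O − E)² / E
  red-fruited: (422 − 431.5)² / 431.5 = 0.2092
  yellow-fruited: (441 − 431.5)² / 431.5 = 0.2092
χ² = 0.2092 + 0.2092 = 0.4184 ≈ 0.418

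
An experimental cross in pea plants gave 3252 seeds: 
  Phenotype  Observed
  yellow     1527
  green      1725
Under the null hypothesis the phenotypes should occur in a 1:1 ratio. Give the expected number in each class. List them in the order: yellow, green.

The 1:1 ratio has 2 parts, so with N = 3252 the expected counts are:
  yellow: 3252 × 1/2 = 1626
  green: 3252 × 1/2 = 1626

1626, 1626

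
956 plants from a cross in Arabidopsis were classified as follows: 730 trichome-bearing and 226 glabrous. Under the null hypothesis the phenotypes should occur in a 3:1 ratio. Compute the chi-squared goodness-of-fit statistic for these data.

0.943

Under the 3:1 hypothesis (Σ ratio = 4, N = 956):
  trichome-bearing: 956 × 3/4 = 717
  glabrous: 956 × 1/4 = 239
χ² = Σ (O − E)² / E
  trichome-bearing: (730 − 717)² / 717 = 0.2357
  glabrous: (226 − 239)² / 239 = 0.7071
χ² = 0.2357 + 0.7071 = 0.9428 ≈ 0.943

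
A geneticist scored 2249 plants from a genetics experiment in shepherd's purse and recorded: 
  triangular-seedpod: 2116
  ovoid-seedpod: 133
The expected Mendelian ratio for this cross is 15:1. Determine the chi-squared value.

Total ratio parts = 16. Expected numbers out of 2249:
  triangular-seedpod: 2249 × 15/16 = 2108.4375
  ovoid-seedpod: 2249 × 1/16 = 140.5625
χ² = Σ (O − E)² / E
  triangular-seedpod: (2116 − 2108.4375)² / 2108.4375 = 0.0271
  ovoid-seedpod: (133 − 140.5625)² / 140.5625 = 0.4069
χ² = 0.0271 + 0.4069 = 0.434

0.434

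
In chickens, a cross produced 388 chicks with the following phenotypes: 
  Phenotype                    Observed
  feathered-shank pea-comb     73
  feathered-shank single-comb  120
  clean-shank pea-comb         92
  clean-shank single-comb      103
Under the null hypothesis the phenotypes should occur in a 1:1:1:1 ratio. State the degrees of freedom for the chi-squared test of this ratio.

A goodness-of-fit test with 4 phenotype classes has df = 4 − 1 = 3.

3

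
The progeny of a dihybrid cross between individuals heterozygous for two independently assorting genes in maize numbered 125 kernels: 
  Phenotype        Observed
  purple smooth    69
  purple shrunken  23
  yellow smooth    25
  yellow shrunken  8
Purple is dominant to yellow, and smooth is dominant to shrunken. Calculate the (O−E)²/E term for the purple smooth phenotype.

A dihybrid F₂ with independent assortment and complete dominance at both loci gives a 9:3:3:1 phenotypic ratio.
The 9:3:3:1 ratio has 16 parts, so with N = 125 the expected counts are:
  purple smooth: 125 × 9/16 = 70.3125
  purple shrunken: 125 × 3/16 = 23.4375
  yellow smooth: 125 × 3/16 = 23.4375
  yellow shrunken: 125 × 1/16 = 7.8125
Contribution of purple smooth: (69 − 70.3125)² / 70.3125 = 0.0245

0.025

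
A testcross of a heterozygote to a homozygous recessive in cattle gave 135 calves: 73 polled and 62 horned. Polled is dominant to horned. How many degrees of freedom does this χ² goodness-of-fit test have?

A testcross of a heterozygote (Aa × aa) gives a 1:1 phenotypic ratio.
A goodness-of-fit test with 2 phenotype classes has df = 2 − 1 = 1.

1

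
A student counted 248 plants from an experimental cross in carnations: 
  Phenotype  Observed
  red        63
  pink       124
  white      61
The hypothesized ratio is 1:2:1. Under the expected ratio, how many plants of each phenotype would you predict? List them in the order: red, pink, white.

62, 124, 62

Under the 1:2:1 hypothesis (Σ ratio = 4, N = 248):
  red: 248 × 1/4 = 62
  pink: 248 × 2/4 = 124
  white: 248 × 1/4 = 62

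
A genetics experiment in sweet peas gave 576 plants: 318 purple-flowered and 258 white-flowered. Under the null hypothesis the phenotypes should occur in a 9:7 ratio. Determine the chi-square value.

Under the 9:7 hypothesis (Σ ratio = 16, N = 576):
  purple-flowered: 576 × 9/16 = 324
  white-flowered: 576 × 7/16 = 252
χ² = Σ (O − E)² / E
  purple-flowered: (318 − 324)² / 324 = 0.1111
  white-flowered: (258 − 252)² / 252 = 0.1429
χ² = 0.1111 + 0.1429 = 0.254

0.254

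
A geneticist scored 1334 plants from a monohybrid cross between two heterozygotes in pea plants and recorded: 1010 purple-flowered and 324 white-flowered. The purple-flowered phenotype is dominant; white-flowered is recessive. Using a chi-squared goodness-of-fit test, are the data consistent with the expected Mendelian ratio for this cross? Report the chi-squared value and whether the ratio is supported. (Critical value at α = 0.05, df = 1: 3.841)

For a monohybrid cross between heterozygotes with complete dominance, the expected phenotypic ratio is 3:1.
Total ratio parts = 4. Expected numbers out of 1334:
  purple-flowered: 1334 × 3/4 = 1000.5
  white-flowered: 1334 × 1/4 = 333.5
χ² = Σ (O − E)² / E
  purple-flowered: (1010 − 1000.5)² / 1000.5 = 0.0902
  white-flowered: (324 − 333.5)² / 333.5 = 0.2706
χ² = 0.0902 + 0.2706 = 0.3608 ≈ 0.361
Degrees of freedom = 2 − 1 = 1; critical value at α = 0.05 is 3.841.
Since 0.361 < 3.841, we fail to reject the null hypothesis — the data are consistent with the 3:1 ratio.

0.361; consistent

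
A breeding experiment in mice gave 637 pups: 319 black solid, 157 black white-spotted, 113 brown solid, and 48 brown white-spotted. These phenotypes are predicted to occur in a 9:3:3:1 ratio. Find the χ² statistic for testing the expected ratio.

Total ratio parts = 16. Expected numbers out of 637:
  black solid: 637 × 9/16 = 358.3125
  black white-spotted: 637 × 3/16 = 119.4375
  brown solid: 637 × 3/16 = 119.4375
  brown white-spotted: 637 × 1/16 = 39.8125
χ² = Σ (O − E)² / E
  black solid: (319 − 358.3125)² / 358.3125 = 4.3132
  black white-spotted: (157 − 119.4375)² / 119.4375 = 11.8132
  brown solid: (113 − 119.4375)² / 119.4375 = 0.3470
  brown white-spotted: (48 − 39.8125)² / 39.8125 = 1.6838
χ² = 4.3132 + 11.8132 + 0.3470 + 1.6838 = 18.1572 ≈ 18.157

18.157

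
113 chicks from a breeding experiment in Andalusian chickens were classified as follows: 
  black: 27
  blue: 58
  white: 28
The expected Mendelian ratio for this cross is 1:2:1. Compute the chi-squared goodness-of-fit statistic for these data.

The 1:2:1 ratio has 4 parts, so with N = 113 the expected counts are:
  black: 113 × 1/4 = 28.25
  blue: 113 × 2/4 = 56.5
  white: 113 × 1/4 = 28.25
χ² = Σ (O − E)² / E
  black: (27 − 28.25)² / 28.25 = 0.0553
  blue: (58 − 56.5)² / 56.5 = 0.0398
  white: (28 − 28.25)² / 28.25 = 0.0022
χ² = 0.0553 + 0.0398 + 0.0022 = 0.0973 ≈ 0.097

0.097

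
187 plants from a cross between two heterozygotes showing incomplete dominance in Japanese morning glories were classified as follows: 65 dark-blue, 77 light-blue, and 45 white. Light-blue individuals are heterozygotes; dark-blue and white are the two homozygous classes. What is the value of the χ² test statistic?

With incomplete dominance, a heterozygote × heterozygote cross gives a 1:2:1 phenotypic ratio.
Under the 1:2:1 hypothesis (Σ ratio = 4, N = 187):
  dark-blue: 187 × 1/4 = 46.75
  light-blue: 187 × 2/4 = 93.5
  white: 187 × 1/4 = 46.75
χ² = Σ (O − E)² / E
  dark-blue: (65 − 46.75)² / 46.75 = 7.1243
  light-blue: (77 − 93.5)² / 93.5 = 2.9118
  white: (45 − 46.75)² / 46.75 = 0.0655
χ² = 7.1243 + 2.9118 + 0.0655 = 10.1016 ≈ 10.102

10.102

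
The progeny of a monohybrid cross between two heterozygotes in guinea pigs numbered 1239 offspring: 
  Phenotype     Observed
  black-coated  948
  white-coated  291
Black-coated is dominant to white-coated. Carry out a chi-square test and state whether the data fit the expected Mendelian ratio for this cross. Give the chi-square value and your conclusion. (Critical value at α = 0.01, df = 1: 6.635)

For a monohybrid cross between heterozygotes with complete dominance, the expected phenotypic ratio is 3:1.
Expected counts for N = 1239 under a 3:1 ratio (total parts = 4):
  black-coated: 1239 × 3/4 = 929.25
  white-coated: 1239 × 1/4 = 309.75
χ² = Σ (O − E)² / E
  black-coated: (948 − 929.25)² / 929.25 = 0.3783
  white-coated: (291 − 309.75)² / 309.75 = 1.1350
χ² = 0.3783 + 1.1350 = 1.5133 ≈ 1.513
Degrees of freedom = 2 − 1 = 1; critical value at α = 0.01 is 6.635.
Since 1.513 < 6.635, we fail to reject the null hypothesis — the data are consistent with the 3:1 ratio.

1.513; consistent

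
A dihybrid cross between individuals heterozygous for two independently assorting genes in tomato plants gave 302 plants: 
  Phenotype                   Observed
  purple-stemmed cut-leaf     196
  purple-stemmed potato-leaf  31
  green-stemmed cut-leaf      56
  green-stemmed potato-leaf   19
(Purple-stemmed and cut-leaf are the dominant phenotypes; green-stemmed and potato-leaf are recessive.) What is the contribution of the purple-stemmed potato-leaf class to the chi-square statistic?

A dihybrid F₂ with independent assortment and complete dominance at both loci gives a 9:3:3:1 phenotypic ratio.
Total ratio parts = 16. Expected numbers out of 302:
  purple-stemmed cut-leaf: 302 × 9/16 = 169.875
  purple-stemmed potato-leaf: 302 × 3/16 = 56.625
  green-stemmed cut-leaf: 302 × 3/16 = 56.625
  green-stemmed potato-leaf: 302 × 1/16 = 18.875
Contribution of purple-stemmed potato-leaf: (31 − 56.625)² / 56.625 = 11.5963

11.596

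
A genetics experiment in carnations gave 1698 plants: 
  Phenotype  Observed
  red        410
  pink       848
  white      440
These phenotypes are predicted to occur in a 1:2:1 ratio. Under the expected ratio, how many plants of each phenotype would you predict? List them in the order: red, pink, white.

The 1:2:1 ratio has 4 parts, so with N = 1698 the expected counts are:
  red: 1698 × 1/4 = 424.5
  pink: 1698 × 2/4 = 849
  white: 1698 × 1/4 = 424.5

424.5, 849, 424.5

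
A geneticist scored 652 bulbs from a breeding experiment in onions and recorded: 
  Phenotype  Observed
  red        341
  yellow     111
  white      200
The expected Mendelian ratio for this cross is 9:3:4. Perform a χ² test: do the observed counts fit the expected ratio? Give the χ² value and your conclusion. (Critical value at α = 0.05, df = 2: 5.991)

Total ratio parts = 16. Expected numbers out of 652:
  red: 652 × 9/16 = 366.75
  yellow: 652 × 3/16 = 122.25
  white: 652 × 4/16 = 163
χ² = Σ (O − E)² / E
  red: (341 − 366.75)² / 366.75 = 1.8079
  yellow: (111 − 122.25)² / 122.25 = 1.0353
  white: (200 − 163)² / 163 = 8.3988
χ² = 1.8079 + 1.0353 + 8.3988 = 11.242
Degrees of freedom = 3 − 1 = 2; critical value at α = 0.05 is 5.991.
Since 11.242 > 5.991, we reject the null hypothesis — the data do not fit the 9:3:4 ratio.

11.242; not consistent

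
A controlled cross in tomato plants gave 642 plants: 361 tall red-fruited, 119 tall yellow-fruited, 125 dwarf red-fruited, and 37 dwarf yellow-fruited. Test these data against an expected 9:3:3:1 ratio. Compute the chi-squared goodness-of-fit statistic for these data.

The 9:3:3:1 ratio has 16 parts, so with N = 642 the expected counts are:
  tall red-fruited: 642 × 9/16 = 361.125
  tall yellow-fruited: 642 × 3/16 = 120.375
  dwarf red-fruited: 642 × 3/16 = 120.375
  dwarf yellow-fruited: 642 × 1/16 = 40.125
χ² = Σ (O − E)² / E
  tall red-fruited: (361 − 361.125)² / 361.125 = 0.0000
  tall yellow-fruited: (119 − 120.375)² / 120.375 = 0.0157
  dwarf red-fruited: (125 − 120.375)² / 120.375 = 0.1777
  dwarf yellow-fruited: (37 − 40.125)² / 40.125 = 0.2434
χ² = 0.0000 + 0.0157 + 0.1777 + 0.2434 = 0.4368 ≈ 0.437

0.437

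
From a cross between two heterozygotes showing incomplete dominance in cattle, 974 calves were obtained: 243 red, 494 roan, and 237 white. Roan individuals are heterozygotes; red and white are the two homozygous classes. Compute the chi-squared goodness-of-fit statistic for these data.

0.275

With incomplete dominance, a heterozygote × heterozygote cross gives a 1:2:1 phenotypic ratio.
Expected counts for N = 974 under a 1:2:1 ratio (total parts = 4):
  red: 974 × 1/4 = 243.5
  roan: 974 × 2/4 = 487
  white: 974 × 1/4 = 243.5
χ² = Σ (O − E)² / E
  red: (243 − 243.5)² / 243.5 = 0.0010
  roan: (494 − 487)² / 487 = 0.1006
  white: (237 − 243.5)² / 243.5 = 0.1735
χ² = 0.0010 + 0.1006 + 0.1735 = 0.2751 ≈ 0.275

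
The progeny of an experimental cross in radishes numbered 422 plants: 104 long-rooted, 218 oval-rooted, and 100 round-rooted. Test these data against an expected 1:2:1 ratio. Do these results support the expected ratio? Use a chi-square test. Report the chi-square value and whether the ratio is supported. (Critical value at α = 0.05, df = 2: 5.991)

0.540; consistent

Under the 1:2:1 hypothesis (Σ ratio = 4, N = 422):
  long-rooted: 422 × 1/4 = 105.5
  oval-rooted: 422 × 2/4 = 211
  round-rooted: 422 × 1/4 = 105.5
χ² = Σ (O − E)² / E
  long-rooted: (104 − 105.5)² / 105.5 = 0.0213
  oval-rooted: (218 − 211)² / 211 = 0.2322
  round-rooted: (100 − 105.5)² / 105.5 = 0.2867
χ² = 0.0213 + 0.2322 + 0.2867 = 0.5402 ≈ 0.540
Degrees of freedom = 3 − 1 = 2; critical value at α = 0.05 is 5.991.
Since 0.540 < 5.991, we fail to reject the null hypothesis — the data are consistent with the 1:2:1 ratio.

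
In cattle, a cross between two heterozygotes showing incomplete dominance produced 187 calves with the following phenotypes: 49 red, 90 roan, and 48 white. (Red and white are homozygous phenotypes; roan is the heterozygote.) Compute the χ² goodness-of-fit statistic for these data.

0.273

With incomplete dominance, a heterozygote × heterozygote cross gives a 1:2:1 phenotypic ratio.
Under the 1:2:1 hypothesis (Σ ratio = 4, N = 187):
  red: 187 × 1/4 = 46.75
  roan: 187 × 2/4 = 93.5
  white: 187 × 1/4 = 46.75
χ² = Σ (O − E)² / E
  red: (49 − 46.75)² / 46.75 = 0.1083
  roan: (90 − 93.5)² / 93.5 = 0.1310
  white: (48 − 46.75)² / 46.75 = 0.0334
χ² = 0.1083 + 0.1310 + 0.0334 = 0.2727 ≈ 0.273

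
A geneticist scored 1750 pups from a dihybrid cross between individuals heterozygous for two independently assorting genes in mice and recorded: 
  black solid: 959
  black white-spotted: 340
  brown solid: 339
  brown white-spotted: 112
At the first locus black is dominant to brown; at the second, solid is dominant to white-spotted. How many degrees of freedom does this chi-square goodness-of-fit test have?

3

A dihybrid F₂ with independent assortment and complete dominance at both loci gives a 9:3:3:1 phenotypic ratio.
A goodness-of-fit test with 4 phenotype classes has df = 4 − 1 = 3.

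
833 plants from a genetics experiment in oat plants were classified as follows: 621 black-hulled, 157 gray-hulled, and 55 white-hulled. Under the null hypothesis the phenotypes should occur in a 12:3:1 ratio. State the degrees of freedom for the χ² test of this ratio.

2

A goodness-of-fit test with 3 phenotype classes has df = 3 − 1 = 2.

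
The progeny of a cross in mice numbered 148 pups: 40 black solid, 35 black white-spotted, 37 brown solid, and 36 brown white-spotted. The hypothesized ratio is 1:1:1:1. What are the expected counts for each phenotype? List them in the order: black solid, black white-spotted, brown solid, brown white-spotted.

Under the 1:1:1:1 hypothesis (Σ ratio = 4, N = 148):
  black solid: 148 × 1/4 = 37
  black white-spotted: 148 × 1/4 = 37
  brown solid: 148 × 1/4 = 37
  brown white-spotted: 148 × 1/4 = 37

37, 37, 37, 37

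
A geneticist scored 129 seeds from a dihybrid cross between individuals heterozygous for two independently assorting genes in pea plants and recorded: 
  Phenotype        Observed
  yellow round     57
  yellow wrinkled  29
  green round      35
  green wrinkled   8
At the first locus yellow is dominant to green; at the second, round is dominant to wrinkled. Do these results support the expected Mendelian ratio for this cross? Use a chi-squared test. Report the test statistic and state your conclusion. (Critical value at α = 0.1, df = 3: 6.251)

A dihybrid F₂ with independent assortment and complete dominance at both loci gives a 9:3:3:1 phenotypic ratio.
Expected counts for N = 129 under a 9:3:3:1 ratio (total parts = 16):
  yellow round: 129 × 9/16 = 72.5625
  yellow wrinkled: 129 × 3/16 = 24.1875
  green round: 129 × 3/16 = 24.1875
  green wrinkled: 129 × 1/16 = 8.0625
χ² = Σ (O − E)² / E
  yellow round: (57 − 72.5625)² / 72.5625 = 3.3377
  yellow wrinkled: (29 − 24.1875)² / 24.1875 = 0.9575
  green round: (35 − 24.1875)² / 24.1875 = 4.8335
  green wrinkled: (8 − 8.0625)² / 8.0625 = 0.0005
χ² = 3.3377 + 0.9575 + 4.8335 + 0.0005 = 9.1292 ≈ 9.129
Degrees of freedom = 4 − 1 = 3; critical value at α = 0.1 is 6.251.
Since 9.129 > 6.251, we reject the null hypothesis — the data do not fit the 9:3:3:1 ratio.

9.129; not consistent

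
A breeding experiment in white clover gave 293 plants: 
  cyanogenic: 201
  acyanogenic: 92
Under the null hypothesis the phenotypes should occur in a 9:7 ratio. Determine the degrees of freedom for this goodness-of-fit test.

A goodness-of-fit test with 2 phenotype classes has df = 2 − 1 = 1.

1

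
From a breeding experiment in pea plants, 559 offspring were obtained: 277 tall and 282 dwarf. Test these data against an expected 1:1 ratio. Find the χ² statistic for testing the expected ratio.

0.045

Under the 1:1 hypothesis (Σ ratio = 2, N = 559):
  tall: 559 × 1/2 = 279.5
  dwarf: 559 × 1/2 = 279.5
χ² = Σ (O − E)² / E
  tall: (277 − 279.5)² / 279.5 = 0.0224
  dwarf: (282 − 279.5)² / 279.5 = 0.0224
χ² = 0.0224 + 0.0224 = 0.0448 ≈ 0.045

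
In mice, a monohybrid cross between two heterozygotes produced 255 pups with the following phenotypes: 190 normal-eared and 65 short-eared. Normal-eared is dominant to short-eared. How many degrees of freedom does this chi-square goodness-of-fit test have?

1

For a monohybrid cross between heterozygotes with complete dominance, the expected phenotypic ratio is 3:1.
A goodness-of-fit test with 2 phenotype classes has df = 2 − 1 = 1.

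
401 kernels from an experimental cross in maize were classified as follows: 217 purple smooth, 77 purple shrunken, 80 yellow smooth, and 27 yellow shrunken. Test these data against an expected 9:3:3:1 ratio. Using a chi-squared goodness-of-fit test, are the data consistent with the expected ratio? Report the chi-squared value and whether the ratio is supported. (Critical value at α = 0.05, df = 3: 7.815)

0.827; consistent

Total ratio parts = 16. Expected numbers out of 401:
  purple smooth: 401 × 9/16 = 225.5625
  purple shrunken: 401 × 3/16 = 75.1875
  yellow smooth: 401 × 3/16 = 75.1875
  yellow shrunken: 401 × 1/16 = 25.0625
χ² = Σ (O − E)² / E
  purple smooth: (217 − 225.5625)² / 225.5625 = 0.3250
  purple shrunken: (77 − 75.1875)² / 75.1875 = 0.0437
  yellow smooth: (80 − 75.1875)² / 75.1875 = 0.3080
  yellow shrunken: (27 − 25.0625)² / 25.0625 = 0.1498
χ² = 0.3250 + 0.0437 + 0.3080 + 0.1498 = 0.8265 ≈ 0.827
Degrees of freedom = 4 − 1 = 3; critical value at α = 0.05 is 7.815.
Since 0.827 < 7.815, we fail to reject the null hypothesis — the data are consistent with the 9:3:3:1 ratio.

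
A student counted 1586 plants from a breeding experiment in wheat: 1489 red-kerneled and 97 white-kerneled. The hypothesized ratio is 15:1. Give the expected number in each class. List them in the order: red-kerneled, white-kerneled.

1486.875, 99.125

Total ratio parts = 16. Expected numbers out of 1586:
  red-kerneled: 1586 × 15/16 = 1486.875
  white-kerneled: 1586 × 1/16 = 99.125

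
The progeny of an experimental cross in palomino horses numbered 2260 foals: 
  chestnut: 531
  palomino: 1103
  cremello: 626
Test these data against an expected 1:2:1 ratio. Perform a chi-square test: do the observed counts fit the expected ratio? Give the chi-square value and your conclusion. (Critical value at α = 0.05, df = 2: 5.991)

9.277; not consistent

Under the 1:2:1 hypothesis (Σ ratio = 4, N = 2260):
  chestnut: 2260 × 1/4 = 565
  palomino: 2260 × 2/4 = 1130
  cremello: 2260 × 1/4 = 565
χ² = Σ (O − E)² / E
  chestnut: (531 − 565)² / 565 = 2.0460
  palomino: (1103 − 1130)² / 1130 = 0.6451
  cremello: (626 − 565)² / 565 = 6.5858
χ² = 2.0460 + 0.6451 + 6.5858 = 9.2769 ≈ 9.277
Degrees of freedom = 3 − 1 = 2; critical value at α = 0.05 is 5.991.
Since 9.277 > 5.991, we reject the null hypothesis — the data do not fit the 1:2:1 ratio.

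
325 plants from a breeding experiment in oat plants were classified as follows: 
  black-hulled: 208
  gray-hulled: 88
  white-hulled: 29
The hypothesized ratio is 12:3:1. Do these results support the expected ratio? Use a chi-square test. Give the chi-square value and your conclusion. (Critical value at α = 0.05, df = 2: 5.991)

20.977; not consistent

Under the 12:3:1 hypothesis (Σ ratio = 16, N = 325):
  black-hulled: 325 × 12/16 = 243.75
  gray-hulled: 325 × 3/16 = 60.9375
  white-hulled: 325 × 1/16 = 20.3125
χ² = Σ (O − E)² / E
  black-hulled: (208 − 243.75)² / 243.75 = 5.2433
  gray-hulled: (88 − 60.9375)² / 60.9375 = 12.0185
  white-hulled: (29 − 20.3125)² / 20.3125 = 3.7156
χ² = 5.2433 + 12.0185 + 3.7156 = 20.9774 ≈ 20.977
Degrees of freedom = 3 − 1 = 2; critical value at α = 0.05 is 5.991.
Since 20.977 > 5.991, we reject the null hypothesis — the data do not fit the 12:3:1 ratio.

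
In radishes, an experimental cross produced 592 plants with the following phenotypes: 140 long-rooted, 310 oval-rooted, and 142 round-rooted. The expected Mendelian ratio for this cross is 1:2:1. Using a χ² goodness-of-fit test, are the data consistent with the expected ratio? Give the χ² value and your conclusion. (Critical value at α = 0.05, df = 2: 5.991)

1.338; consistent

The 1:2:1 ratio has 4 parts, so with N = 592 the expected counts are:
  long-rooted: 592 × 1/4 = 148
  oval-rooted: 592 × 2/4 = 296
  round-rooted: 592 × 1/4 = 148
χ² = Σ (O − E)² / E
  long-rooted: (140 − 148)² / 148 = 0.4324
  oval-rooted: (310 − 296)² / 296 = 0.6622
  round-rooted: (142 − 148)² / 148 = 0.2432
χ² = 0.4324 + 0.6622 + 0.2432 = 1.3378 ≈ 1.338
Degrees of freedom = 3 − 1 = 2; critical value at α = 0.05 is 5.991.
Since 1.338 < 5.991, we fail to reject the null hypothesis — the data are consistent with the 1:2:1 ratio.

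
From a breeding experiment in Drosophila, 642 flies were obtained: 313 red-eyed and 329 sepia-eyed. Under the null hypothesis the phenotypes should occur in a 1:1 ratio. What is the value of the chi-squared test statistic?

0.399

Total ratio parts = 2. Expected numbers out of 642:
  red-eyed: 642 × 1/2 = 321
  sepia-eyed: 642 × 1/2 = 321
χ² = Σ (O − E)² / E
  red-eyed: (313 − 321)² / 321 = 0.1994
  sepia-eyed: (329 − 321)² / 321 = 0.1994
χ² = 0.1994 + 0.1994 = 0.3988 ≈ 0.399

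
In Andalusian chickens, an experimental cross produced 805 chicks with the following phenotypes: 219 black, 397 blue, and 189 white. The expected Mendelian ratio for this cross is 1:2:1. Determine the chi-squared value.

2.386

Expected counts for N = 805 under a 1:2:1 ratio (total parts = 4):
  black: 805 × 1/4 = 201.25
  blue: 805 × 2/4 = 402.5
  white: 805 × 1/4 = 201.25
χ² = Σ (O − E)² / E
  black: (219 − 201.25)² / 201.25 = 1.5655
  blue: (397 − 402.5)² / 402.5 = 0.0752
  white: (189 − 201.25)² / 201.25 = 0.7457
χ² = 1.5655 + 0.0752 + 0.7457 = 2.3864 ≈ 2.386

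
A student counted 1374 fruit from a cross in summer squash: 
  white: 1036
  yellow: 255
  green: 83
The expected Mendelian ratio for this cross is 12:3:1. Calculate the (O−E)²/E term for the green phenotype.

0.096

Total ratio parts = 16. Expected numbers out of 1374:
  white: 1374 × 12/16 = 1030.5
  yellow: 1374 × 3/16 = 257.625
  green: 1374 × 1/16 = 85.875
Contribution of green: (83 − 85.875)² / 85.875 = 0.0963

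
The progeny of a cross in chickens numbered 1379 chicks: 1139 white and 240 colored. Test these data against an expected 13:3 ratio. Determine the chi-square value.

1.640

The 13:3 ratio has 16 parts, so with N = 1379 the expected counts are:
  white: 1379 × 13/16 = 1120.4375
  colored: 1379 × 3/16 = 258.5625
χ² = Σ (O − E)² / E
  white: (1139 − 1120.4375)² / 1120.4375 = 0.3075
  colored: (240 − 258.5625)² / 258.5625 = 1.3326
χ² = 0.3075 + 1.3326 = 1.6401 ≈ 1.640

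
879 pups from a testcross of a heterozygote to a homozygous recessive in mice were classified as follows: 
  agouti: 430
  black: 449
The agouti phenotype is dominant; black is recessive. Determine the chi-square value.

0.411

A testcross of a heterozygote (Aa × aa) gives a 1:1 phenotypic ratio.
Total ratio parts = 2. Expected numbers out of 879:
  agouti: 879 × 1/2 = 439.5
  black: 879 × 1/2 = 439.5
χ² = Σ (O − E)² / E
  agouti: (430 − 439.5)² / 439.5 = 0.2053
  black: (449 − 439.5)² / 439.5 = 0.2053
χ² = 0.2053 + 0.2053 = 0.4106 ≈ 0.411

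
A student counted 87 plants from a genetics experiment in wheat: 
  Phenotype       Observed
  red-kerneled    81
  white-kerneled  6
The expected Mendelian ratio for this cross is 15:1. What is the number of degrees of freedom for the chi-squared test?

1

A goodness-of-fit test with 2 phenotype classes has df = 2 − 1 = 1.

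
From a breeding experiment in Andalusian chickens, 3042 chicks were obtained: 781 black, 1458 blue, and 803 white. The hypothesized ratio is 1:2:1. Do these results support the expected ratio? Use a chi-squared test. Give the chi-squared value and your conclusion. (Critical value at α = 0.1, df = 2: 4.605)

Expected counts for N = 3042 under a 1:2:1 ratio (total parts = 4):
  black: 3042 × 1/4 = 760.5
  blue: 3042 × 2/4 = 1521
  white: 3042 × 1/4 = 760.5
χ² = Σ (O − E)² / E
  black: (781 − 760.5)² / 760.5 = 0.5526
  blue: (1458 − 1521)² / 1521 = 2.6095
  white: (803 − 760.5)² / 760.5 = 2.3751
χ² = 0.5526 + 2.6095 + 2.3751 = 5.5372 ≈ 5.537
Degrees of freedom = 3 − 1 = 2; critical value at α = 0.1 is 4.605.
Since 5.537 > 4.605, we reject the null hypothesis — the data do not fit the 1:2:1 ratio.

5.537; not consistent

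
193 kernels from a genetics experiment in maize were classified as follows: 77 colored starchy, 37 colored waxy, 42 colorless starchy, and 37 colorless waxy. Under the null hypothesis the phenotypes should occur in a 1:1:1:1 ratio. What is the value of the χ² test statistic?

23.187

Under the 1:1:1:1 hypothesis (Σ ratio = 4, N = 193):
  colored starchy: 193 × 1/4 = 48.25
  colored waxy: 193 × 1/4 = 48.25
  colorless starchy: 193 × 1/4 = 48.25
  colorless waxy: 193 × 1/4 = 48.25
χ² = Σ (O − E)² / E
  colored starchy: (77 − 48.25)² / 48.25 = 17.1308
  colored waxy: (37 − 48.25)² / 48.25 = 2.6231
  colorless starchy: (42 − 48.25)² / 48.25 = 0.8096
  colorless waxy: (37 − 48.25)² / 48.25 = 2.6231
χ² = 17.1308 + 2.6231 + 0.8096 + 2.6231 = 23.1866 ≈ 23.187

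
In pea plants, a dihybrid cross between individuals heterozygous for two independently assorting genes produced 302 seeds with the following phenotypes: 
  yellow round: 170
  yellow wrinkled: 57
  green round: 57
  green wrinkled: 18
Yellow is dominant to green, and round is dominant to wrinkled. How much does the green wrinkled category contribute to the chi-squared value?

0.041

A dihybrid F₂ with independent assortment and complete dominance at both loci gives a 9:3:3:1 phenotypic ratio.
Total ratio parts = 16. Expected numbers out of 302:
  yellow round: 302 × 9/16 = 169.875
  yellow wrinkled: 302 × 3/16 = 56.625
  green round: 302 × 3/16 = 56.625
  green wrinkled: 302 × 1/16 = 18.875
Contribution of green wrinkled: (18 − 18.875)² / 18.875 = 0.0406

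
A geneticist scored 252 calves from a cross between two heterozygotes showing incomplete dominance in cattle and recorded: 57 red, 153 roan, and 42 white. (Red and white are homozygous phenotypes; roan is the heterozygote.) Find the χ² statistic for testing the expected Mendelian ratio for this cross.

With incomplete dominance, a heterozygote × heterozygote cross gives a 1:2:1 phenotypic ratio.
The 1:2:1 ratio has 4 parts, so with N = 252 the expected counts are:
  red: 252 × 1/4 = 63
  roan: 252 × 2/4 = 126
  white: 252 × 1/4 = 63
χ² = Σ (O − E)² / E
  red: (57 − 63)² / 63 = 0.5714
  roan: (153 − 126)² / 126 = 5.7857
  white: (42 − 63)² / 63 = 7.0000
χ² = 0.5714 + 5.7857 + 7.0000 = 13.3571 ≈ 13.357

13.357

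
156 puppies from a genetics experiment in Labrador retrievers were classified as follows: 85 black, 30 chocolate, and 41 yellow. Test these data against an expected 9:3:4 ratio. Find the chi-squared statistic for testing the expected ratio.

0.208

Expected counts for N = 156 under a 9:3:4 ratio (total parts = 16):
  black: 156 × 9/16 = 87.75
  chocolate: 156 × 3/16 = 29.25
  yellow: 156 × 4/16 = 39
χ² = Σ (O − E)² / E
  black: (85 − 87.75)² / 87.75 = 0.0862
  chocolate: (30 − 29.25)² / 29.25 = 0.0192
  yellow: (41 − 39)² / 39 = 0.1026
χ² = 0.0862 + 0.0192 + 0.1026 = 0.208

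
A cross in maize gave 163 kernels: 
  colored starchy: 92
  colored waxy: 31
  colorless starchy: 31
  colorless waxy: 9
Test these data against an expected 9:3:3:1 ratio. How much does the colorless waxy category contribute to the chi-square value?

Under the 9:3:3:1 hypothesis (Σ ratio = 16, N = 163):
  colored starchy: 163 × 9/16 = 91.6875
  colored waxy: 163 × 3/16 = 30.5625
  colorless starchy: 163 × 3/16 = 30.5625
  colorless waxy: 163 × 1/16 = 10.1875
Contribution of colorless waxy: (9 − 10.1875)² / 10.1875 = 0.1384

0.138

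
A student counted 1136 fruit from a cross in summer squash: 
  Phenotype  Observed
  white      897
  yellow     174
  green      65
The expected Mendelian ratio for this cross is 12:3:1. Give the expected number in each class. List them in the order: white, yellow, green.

852, 213, 71

The 12:3:1 ratio has 16 parts, so with N = 1136 the expected counts are:
  white: 1136 × 12/16 = 852
  yellow: 1136 × 3/16 = 213
  green: 1136 × 1/16 = 71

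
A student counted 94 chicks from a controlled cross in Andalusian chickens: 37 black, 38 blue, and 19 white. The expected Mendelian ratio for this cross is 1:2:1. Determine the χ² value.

10.340

Expected counts for N = 94 under a 1:2:1 ratio (total parts = 4):
  black: 94 × 1/4 = 23.5
  blue: 94 × 2/4 = 47
  white: 94 × 1/4 = 23.5
χ² = Σ (O − E)² / E
  black: (37 − 23.5)² / 23.5 = 7.7553
  blue: (38 − 47)² / 47 = 1.7234
  white: (19 − 23.5)² / 23.5 = 0.8617
χ² = 7.7553 + 1.7234 + 0.8617 = 10.3404 ≈ 10.340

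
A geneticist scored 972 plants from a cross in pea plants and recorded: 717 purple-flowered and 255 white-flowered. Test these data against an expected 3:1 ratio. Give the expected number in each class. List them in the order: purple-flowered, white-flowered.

729, 243

The 3:1 ratio has 4 parts, so with N = 972 the expected counts are:
  purple-flowered: 972 × 3/4 = 729
  white-flowered: 972 × 1/4 = 243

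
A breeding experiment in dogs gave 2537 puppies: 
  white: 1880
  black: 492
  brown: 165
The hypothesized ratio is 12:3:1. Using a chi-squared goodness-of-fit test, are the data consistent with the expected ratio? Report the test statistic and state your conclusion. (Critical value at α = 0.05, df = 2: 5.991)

1.093; consistent

Under the 12:3:1 hypothesis (Σ ratio = 16, N = 2537):
  white: 2537 × 12/16 = 1902.75
  black: 2537 × 3/16 = 475.6875
  brown: 2537 × 1/16 = 158.5625
χ² = Σ (O − E)² / E
  white: (1880 − 1902.75)² / 1902.75 = 0.2720
  black: (492 − 475.6875)² / 475.6875 = 0.5594
  brown: (165 − 158.5625)² / 158.5625 = 0.2614
χ² = 0.2720 + 0.5594 + 0.2614 = 1.0928 ≈ 1.093
Degrees of freedom = 3 − 1 = 2; critical value at α = 0.05 is 5.991.
Since 1.093 < 5.991, we fail to reject the null hypothesis — the data are consistent with the 12:3:1 ratio.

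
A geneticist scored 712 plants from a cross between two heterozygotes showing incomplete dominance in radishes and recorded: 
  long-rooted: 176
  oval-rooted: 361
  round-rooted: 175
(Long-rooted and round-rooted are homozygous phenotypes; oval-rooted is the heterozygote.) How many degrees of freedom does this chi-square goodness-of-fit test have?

With incomplete dominance, a heterozygote × heterozygote cross gives a 1:2:1 phenotypic ratio.
A goodness-of-fit test with 3 phenotype classes has df = 3 − 1 = 2.

2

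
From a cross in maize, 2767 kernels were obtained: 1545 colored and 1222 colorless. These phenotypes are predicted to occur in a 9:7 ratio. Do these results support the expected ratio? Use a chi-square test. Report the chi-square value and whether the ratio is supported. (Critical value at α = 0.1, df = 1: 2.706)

0.192; consistent

The 9:7 ratio has 16 parts, so with N = 2767 the expected counts are:
  colored: 2767 × 9/16 = 1556.4375
  colorless: 2767 × 7/16 = 1210.5625
χ² = Σ (O − E)² / E
  colored: (1545 − 1556.4375)² / 1556.4375 = 0.0840
  colorless: (1222 − 1210.5625)² / 1210.5625 = 0.1081
χ² = 0.0840 + 0.1081 = 0.1921 ≈ 0.192
Degrees of freedom = 2 − 1 = 1; critical value at α = 0.1 is 2.706.
Since 0.192 < 2.706, we fail to reject the null hypothesis — the data are consistent with the 9:7 ratio.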